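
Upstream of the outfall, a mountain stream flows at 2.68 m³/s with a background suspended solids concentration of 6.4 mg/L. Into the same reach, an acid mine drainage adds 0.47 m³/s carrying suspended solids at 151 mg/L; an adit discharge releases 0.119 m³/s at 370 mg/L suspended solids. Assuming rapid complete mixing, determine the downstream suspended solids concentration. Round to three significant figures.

Flow-weighted average: C = (2.680·6.400 + 0.4700·151.0 + 0.1190·370.0) / 3.269 = 132.2/3.269 = 40.43 mg/L.

40.4 mg/L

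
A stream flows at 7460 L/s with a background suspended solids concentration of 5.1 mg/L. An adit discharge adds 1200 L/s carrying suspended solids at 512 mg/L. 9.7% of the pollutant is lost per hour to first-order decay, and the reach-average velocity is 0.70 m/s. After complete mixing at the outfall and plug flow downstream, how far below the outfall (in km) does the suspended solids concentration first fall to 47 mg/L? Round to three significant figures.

11.7 km

Flow-weighted average: C = (7460·5.100 + 1200·512.0) / 8660 = 652400/8660 = 75.34 mg/L.
9.7%/h lost → k = −ln(1 − 0.097) = 0.1020 h⁻¹.
Set 75.34·exp(−k·t) = 47 → t = ln(75.34/47)/k = 16650 s = 4.625 h.
Distance = v·t = 0.70·16650 = 11650 m = 11.65 km.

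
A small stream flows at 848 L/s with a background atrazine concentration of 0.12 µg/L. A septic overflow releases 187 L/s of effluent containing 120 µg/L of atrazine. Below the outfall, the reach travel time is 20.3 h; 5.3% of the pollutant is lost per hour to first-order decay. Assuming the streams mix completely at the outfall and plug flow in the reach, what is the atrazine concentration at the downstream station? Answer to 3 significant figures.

Flow-weighted average: C = (848.0·0.1200 + 187.0·120.0) / 1035 = 22540/1035 = 21.78 µg/L.
5.3%/h lost → k = −ln(1 − 0.053) = 0.05446 h⁻¹.
Decay over the reach: 21.78·exp(−kt) = 21.78·0.3311 = 7.210 µg/L.

7.21 µg/L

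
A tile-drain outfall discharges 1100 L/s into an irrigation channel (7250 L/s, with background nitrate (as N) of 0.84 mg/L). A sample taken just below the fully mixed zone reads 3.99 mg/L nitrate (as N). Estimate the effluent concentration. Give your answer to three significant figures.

Mass balance: 7250·0.8400 + 1100·Cₑ = 8350·3.990
→ Cₑ = (8350·3.990 − 7250·0.8400) / 1100 = 24.75 mg/L.

24.8 mg/L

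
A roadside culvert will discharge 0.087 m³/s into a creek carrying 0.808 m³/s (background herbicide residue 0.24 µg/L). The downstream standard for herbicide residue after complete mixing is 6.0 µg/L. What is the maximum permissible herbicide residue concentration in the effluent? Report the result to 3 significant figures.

59.5 µg/L

At the limit, (Qr·Cr + Qe·Cₑ)/(Qr + Qe) = 6.0:
Cₑ = (0.8950·6.0 − 0.8080·0.2400) / 0.08700 = 59.50 µg/L.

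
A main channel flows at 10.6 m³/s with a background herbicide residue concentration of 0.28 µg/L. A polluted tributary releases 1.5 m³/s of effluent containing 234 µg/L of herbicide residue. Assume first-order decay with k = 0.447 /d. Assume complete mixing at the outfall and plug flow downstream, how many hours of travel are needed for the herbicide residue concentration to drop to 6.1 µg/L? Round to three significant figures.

84.2 h

Flow-weighted average: C = (10.60·0.2800 + 1.500·234.0) / 12.10 = 354.0/12.10 = 29.25 µg/L.
29.25·exp(−k·t) = 6.1 → t = ln(29.25/6.1)/k = 303000 s = 84.17 h.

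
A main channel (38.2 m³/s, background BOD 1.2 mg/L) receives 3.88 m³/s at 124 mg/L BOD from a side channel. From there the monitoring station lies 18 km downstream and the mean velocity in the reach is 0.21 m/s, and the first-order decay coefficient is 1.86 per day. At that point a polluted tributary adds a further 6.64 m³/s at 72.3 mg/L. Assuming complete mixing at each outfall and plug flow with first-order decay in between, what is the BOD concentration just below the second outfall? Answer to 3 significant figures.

After mixing, C = (38.20·1.200 + 3.880·124.0) / 42.08 = 527.0/42.08 = 12.52 mg/L; combined flow 42.08 m³/s.
Travel time t = 18·1000 / 0.21 = 85710 s = 23.81 h.
After decay, C = 12.52 × e^(−kt) = 12.52 × 0.1580 = 1.978 mg/L.
At the second outfall, C = (42.08·1.978 + 6.640·72.30) / (42.08 + 6.640) = 11.56 mg/L.

11.6 mg/L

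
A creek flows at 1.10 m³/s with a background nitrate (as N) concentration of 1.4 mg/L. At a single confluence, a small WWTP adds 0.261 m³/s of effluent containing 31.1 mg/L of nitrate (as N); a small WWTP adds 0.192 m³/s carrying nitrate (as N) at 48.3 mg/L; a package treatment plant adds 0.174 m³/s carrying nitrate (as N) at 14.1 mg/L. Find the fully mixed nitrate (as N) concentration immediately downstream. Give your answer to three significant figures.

Mass balance: C = (1.100·1.400 + 0.2610·31.10 + 0.1920·48.30 + 0.1740·14.10) / 1.727 = 21.38/1.727 = 12.38 mg/L.

12.4 mg/L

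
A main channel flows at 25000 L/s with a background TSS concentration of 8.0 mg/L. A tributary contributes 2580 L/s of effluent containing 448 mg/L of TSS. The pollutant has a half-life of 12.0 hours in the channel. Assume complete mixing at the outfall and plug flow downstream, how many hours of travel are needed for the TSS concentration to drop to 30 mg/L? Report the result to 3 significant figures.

8.55 h

Mass balance: C = (25000·8.000 + 2580·448.0) / 27580 = 1356000/27580 = 49.16 mg/L.
Half-life 12.0 h → k = ln 2 / 12.0 = 0.05776 h⁻¹ = 1.386 d⁻¹.
49.16·exp(−k·t) = 30 → t = ln(49.16/30)/k = 30780 s = 8.550 h.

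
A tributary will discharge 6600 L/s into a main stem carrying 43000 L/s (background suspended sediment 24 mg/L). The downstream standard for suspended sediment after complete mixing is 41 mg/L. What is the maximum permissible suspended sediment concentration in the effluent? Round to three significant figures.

152 mg/L

At the limit, (Qr·Cr + Qe·Cₑ)/(Qr + Qe) = 41:
Cₑ = (49600·41 − 43000·24.00) / 6600 = 151.8 mg/L.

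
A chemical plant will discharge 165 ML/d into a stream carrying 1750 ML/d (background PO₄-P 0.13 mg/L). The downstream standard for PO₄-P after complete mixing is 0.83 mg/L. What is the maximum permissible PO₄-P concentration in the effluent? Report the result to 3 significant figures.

8.25 mg/L

At the limit, (Qr·Cr + Qe·Cₑ)/(Qr + Qe) = 0.83:
Cₑ = (1915·0.83 − 1750·0.1300) / 165.0 = 8.254 mg/L.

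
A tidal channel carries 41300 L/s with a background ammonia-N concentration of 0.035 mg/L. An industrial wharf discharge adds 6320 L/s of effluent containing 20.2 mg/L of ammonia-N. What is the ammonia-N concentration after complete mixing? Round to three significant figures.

2.71 mg/L

Mass balance: C = (41300·0.03500 + 6320·20.20) / 47620 = 129100/47620 = 2.711 mg/L.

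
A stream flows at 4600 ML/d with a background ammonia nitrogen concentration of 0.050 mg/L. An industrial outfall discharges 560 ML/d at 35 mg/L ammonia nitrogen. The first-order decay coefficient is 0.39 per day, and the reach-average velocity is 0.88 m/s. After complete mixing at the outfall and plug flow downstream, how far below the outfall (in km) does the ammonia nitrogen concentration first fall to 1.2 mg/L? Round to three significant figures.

Mixed concentration C = ΣQC/ΣQ = (4600·0.05000 + 560.0·35.00) / 5160 = 19830/5160 = 3.843 mg/L.
Set 3.843·exp(−k·t) = 1.2 → t = ln(3.843/1.2)/k = 257900 s = 71.63 h.
Distance = v·t = 0.88·257900 = 226900 m = 226.9 km.

227 km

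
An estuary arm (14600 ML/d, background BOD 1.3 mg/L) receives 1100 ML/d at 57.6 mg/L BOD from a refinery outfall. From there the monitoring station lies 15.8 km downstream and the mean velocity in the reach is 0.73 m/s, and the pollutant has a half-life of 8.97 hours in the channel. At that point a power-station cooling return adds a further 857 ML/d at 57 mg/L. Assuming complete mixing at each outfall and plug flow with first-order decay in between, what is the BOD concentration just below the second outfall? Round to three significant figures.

Flow-weighted average: C = (14600·1.300 + 1100·57.60) / 15700 = 82340/15700 = 5.245 mg/L; combined flow 15700 ML/d.
Travel time t = 15.8·1000 / 0.73 = 21640 s = 6.012 h.
Half-life 8.97 h → k = ln 2 / 8.97 = 0.07727 h⁻¹ = 1.855 d⁻¹.
First-order decay: C = 5.245·exp(−k·t) = 5.245·0.6284 = 3.296 mg/L.
At the second outfall, C = (15700·3.296 + 857.0·57.00) / (15700 + 857.0) = 6.075 mg/L.

6.08 mg/L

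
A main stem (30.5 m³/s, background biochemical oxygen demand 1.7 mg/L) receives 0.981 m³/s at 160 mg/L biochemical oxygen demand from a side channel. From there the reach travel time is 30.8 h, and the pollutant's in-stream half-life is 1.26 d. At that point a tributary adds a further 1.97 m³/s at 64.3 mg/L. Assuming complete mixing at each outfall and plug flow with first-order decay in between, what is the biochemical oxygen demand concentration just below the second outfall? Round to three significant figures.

6.87 mg/L

Mixed concentration C = ΣQC/ΣQ = (30.50·1.700 + 0.9810·160.0) / 31.48 = 208.8/31.48 = 6.633 mg/L; combined flow 31.48 m³/s.
Half-life 1.26 d → k = ln 2 / 1.26 = 0.5501 d⁻¹.
First-order decay: C = 6.633·exp(−k·t) = 6.633·0.4936 = 3.274 mg/L.
At the second outfall, C = (31.48·3.274 + 1.970·64.30) / (31.48 + 1.970) = 6.868 mg/L.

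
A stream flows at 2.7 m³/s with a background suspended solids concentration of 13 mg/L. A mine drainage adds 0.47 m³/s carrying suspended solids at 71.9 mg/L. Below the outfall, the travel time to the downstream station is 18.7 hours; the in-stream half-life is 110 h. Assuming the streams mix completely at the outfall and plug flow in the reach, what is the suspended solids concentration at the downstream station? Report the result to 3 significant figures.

Mass balance: C = (2.700·13.00 + 0.4700·71.90) / 3.170 = 68.89/3.170 = 21.73 mg/L.
Half-life 110 h → k = ln 2 / 110 = 0.006301 h⁻¹ = 0.1512 d⁻¹.
Decay over the reach: 21.73·exp(−kt) = 21.73·0.8888 = 19.32 mg/L.

19.3 mg/L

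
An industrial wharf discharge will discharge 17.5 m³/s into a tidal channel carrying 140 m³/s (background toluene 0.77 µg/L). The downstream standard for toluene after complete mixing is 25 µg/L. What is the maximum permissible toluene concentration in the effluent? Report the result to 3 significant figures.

At the limit, (Qr·Cr + Qe·Cₑ)/(Qr + Qe) = 25:
Cₑ = (157.5·25 − 140.0·0.7700) / 17.50 = 218.8 µg/L.

219 µg/L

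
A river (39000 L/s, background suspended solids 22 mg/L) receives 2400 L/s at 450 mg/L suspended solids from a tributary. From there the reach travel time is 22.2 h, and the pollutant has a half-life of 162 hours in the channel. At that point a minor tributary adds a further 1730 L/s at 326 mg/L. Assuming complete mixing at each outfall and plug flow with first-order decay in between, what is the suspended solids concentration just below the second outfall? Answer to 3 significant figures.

Flow-weighted average: C = (39000·22.00 + 2400·450.0) / 41400 = 1938000/41400 = 46.81 mg/L; combined flow 41400 L/s.
Half-life 162 h → k = ln 2 / 162 = 0.004279 h⁻¹ = 0.1027 d⁻¹.
First-order decay: C = 46.81·exp(−k·t) = 46.81·0.9094 = 42.57 mg/L.
At the second outfall, C = (41400·42.57 + 1730·326.0) / (41400 + 1730) = 53.94 mg/L.

53.9 mg/L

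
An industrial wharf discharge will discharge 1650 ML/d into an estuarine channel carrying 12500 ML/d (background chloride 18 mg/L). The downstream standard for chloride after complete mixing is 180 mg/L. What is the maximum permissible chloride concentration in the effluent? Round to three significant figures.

1410 mg/L

At the limit, (Qr·Cr + Qe·Cₑ)/(Qr + Qe) = 180:
Cₑ = (14150·180 − 12500·18.00) / 1650 = 1407 mg/L.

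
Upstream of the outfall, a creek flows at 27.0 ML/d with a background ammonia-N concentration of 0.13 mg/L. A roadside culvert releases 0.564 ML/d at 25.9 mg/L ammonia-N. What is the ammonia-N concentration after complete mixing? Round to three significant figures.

Mixed concentration C = ΣQC/ΣQ = (27.00·0.1300 + 0.5640·25.90) / 27.56 = 18.12/27.56 = 0.6573 mg/L.

0.657 mg/L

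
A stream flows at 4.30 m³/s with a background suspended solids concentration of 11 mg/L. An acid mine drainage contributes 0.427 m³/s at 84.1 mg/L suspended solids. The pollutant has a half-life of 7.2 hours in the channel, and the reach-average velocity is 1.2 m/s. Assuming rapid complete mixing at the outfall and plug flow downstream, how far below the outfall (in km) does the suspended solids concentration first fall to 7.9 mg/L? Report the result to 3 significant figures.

Mass balance: C = (4.300·11.00 + 0.4270·84.10) / 4.727 = 83.21/4.727 = 17.60 mg/L.
Half-life 7.2 h → k = ln 2 / 7.2 = 0.09627 h⁻¹ = 2.310 d⁻¹.
Set 17.60·exp(−k·t) = 7.9 → t = ln(17.60/7.9)/k = 29960 s = 8.323 h.
Distance = v·t = 1.2·29960 = 35950 m = 35.95 km.

36.0 km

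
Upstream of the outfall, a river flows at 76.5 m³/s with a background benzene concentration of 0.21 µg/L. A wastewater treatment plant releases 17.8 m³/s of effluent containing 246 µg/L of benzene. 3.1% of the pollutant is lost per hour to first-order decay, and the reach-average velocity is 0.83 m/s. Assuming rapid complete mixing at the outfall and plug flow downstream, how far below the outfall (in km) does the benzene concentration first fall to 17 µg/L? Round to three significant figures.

After mixing, C = (76.50·0.2100 + 17.80·246.0) / 94.30 = 4395/94.30 = 46.61 µg/L.
3.1%/h lost → k = −ln(1 − 0.031) = 0.03149 h⁻¹.
Set 46.61·exp(−k·t) = 17 → t = ln(46.61/17)/k = 115300 s = 32.03 h.
Distance = v·t = 0.83·115300 = 95690 m = 95.69 km.

95.7 km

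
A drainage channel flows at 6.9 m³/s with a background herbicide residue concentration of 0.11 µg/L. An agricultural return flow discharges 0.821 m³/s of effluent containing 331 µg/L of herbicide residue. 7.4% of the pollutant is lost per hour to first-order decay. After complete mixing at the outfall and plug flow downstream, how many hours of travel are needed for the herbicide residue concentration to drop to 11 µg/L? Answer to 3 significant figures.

Conservation of mass: C = (6.900·0.1100 + 0.8210·331.0) / 7.721 = 272.5/7.721 = 35.29 µg/L.
7.4%/h lost → k = −ln(1 − 0.074) = 0.07688 h⁻¹.
35.29·exp(−k·t) = 11 → t = ln(35.29/11)/k = 54590 s = 15.16 h.

15.2 h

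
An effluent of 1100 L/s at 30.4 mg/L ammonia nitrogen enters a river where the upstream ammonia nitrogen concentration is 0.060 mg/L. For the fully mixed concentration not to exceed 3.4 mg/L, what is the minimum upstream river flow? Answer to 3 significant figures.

Set C_mix = 3.4: (Q·0.06000 + 1100·30.40) / (Q + 1100) = 3.4
→ Q = 1100·(30.40 − 3.4)/(3.4 − 0.06000) = 8892 L/s.

8890 L/s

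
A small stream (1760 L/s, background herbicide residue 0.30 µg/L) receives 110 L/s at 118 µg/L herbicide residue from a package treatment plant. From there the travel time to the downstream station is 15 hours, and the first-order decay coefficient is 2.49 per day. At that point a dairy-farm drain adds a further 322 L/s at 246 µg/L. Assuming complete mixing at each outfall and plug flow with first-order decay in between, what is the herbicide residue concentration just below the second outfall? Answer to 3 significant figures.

After mixing, C = (1760·0.3000 + 110.0·118.0) / 1870 = 13510/1870 = 7.224 µg/L; combined flow 1870 L/s.
Applying C = C₀e^(−kt): 7.224 × 0.2109 = 1.524 µg/L.
Second outfall: C = (1870·1.524 + 322.0·246.0)/2192 = 37.44 µg/L.

37.4 µg/L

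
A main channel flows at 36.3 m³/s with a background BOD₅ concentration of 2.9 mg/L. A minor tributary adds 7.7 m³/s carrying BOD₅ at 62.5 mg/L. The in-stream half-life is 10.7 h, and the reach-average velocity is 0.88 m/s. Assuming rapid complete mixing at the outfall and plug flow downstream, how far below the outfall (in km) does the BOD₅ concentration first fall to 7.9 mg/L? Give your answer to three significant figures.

25.6 km

Flow-weighted average: C = (36.30·2.900 + 7.700·62.50) / 44.00 = 586.5/44.00 = 13.33 mg/L.
Half-life 10.7 h → k = ln 2 / 10.7 = 0.06478 h⁻¹ = 1.555 d⁻¹.
Set 13.33·exp(−k·t) = 7.9 → t = ln(13.33/7.9)/k = 29070 s = 8.076 h.
Distance = v·t = 0.88·29070 = 25580 m = 25.58 km.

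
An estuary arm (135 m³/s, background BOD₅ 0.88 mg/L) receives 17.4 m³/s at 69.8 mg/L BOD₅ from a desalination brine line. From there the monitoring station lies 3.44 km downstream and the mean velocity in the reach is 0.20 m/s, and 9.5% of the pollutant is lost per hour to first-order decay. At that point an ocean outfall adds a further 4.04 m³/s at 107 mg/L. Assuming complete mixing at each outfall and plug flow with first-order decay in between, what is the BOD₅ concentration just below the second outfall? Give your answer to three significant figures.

8.05 mg/L

Mixed concentration C = ΣQC/ΣQ = (135.0·0.8800 + 17.40·69.80) / 152.4 = 1333/152.4 = 8.749 mg/L; combined flow 152.4 m³/s.
Travel time t = 3.44·1000 / 0.20 = 17200 s = 4.778 h.
9.5%/h lost → k = −ln(1 − 0.095) = 0.09982 h⁻¹.
Applying C = C₀e^(−kt): 8.749 × 0.6207 = 5.430 mg/L.
Second outfall: C = (152.4·5.430 + 4.040·107.0)/156.4 = 8.053 mg/L.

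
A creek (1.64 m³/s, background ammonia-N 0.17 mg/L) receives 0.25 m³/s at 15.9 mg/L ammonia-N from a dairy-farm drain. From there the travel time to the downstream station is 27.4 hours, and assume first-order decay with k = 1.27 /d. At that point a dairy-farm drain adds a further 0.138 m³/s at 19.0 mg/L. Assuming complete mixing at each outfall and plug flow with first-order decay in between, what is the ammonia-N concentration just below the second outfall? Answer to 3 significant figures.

1.78 mg/L

After mixing, C = (1.640·0.1700 + 0.2500·15.90) / 1.890 = 4.254/1.890 = 2.251 mg/L; combined flow 1.890 m³/s.
First-order decay: C = 2.251·exp(−k·t) = 2.251·0.2346 = 0.5280 mg/L.
At the second outfall, C = (1.890·0.5280 + 0.1380·19.00) / (1.890 + 0.1380) = 1.785 mg/L.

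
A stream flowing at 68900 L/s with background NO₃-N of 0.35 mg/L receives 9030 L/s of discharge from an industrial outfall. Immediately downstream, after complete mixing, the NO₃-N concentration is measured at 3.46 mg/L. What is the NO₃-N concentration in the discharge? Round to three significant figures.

27.2 mg/L

Mass balance: 68900·0.3500 + 9030·Cₑ = 77930·3.460
→ Cₑ = (77930·3.460 − 68900·0.3500) / 9030 = 27.19 mg/L.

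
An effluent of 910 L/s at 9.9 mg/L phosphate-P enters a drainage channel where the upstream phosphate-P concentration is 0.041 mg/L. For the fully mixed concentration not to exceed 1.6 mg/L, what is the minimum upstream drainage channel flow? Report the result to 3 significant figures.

4840 L/s

Set C_mix = 1.6: (Q·0.04100 + 910.0·9.900) / (Q + 910.0) = 1.6
→ Q = 910.0·(9.900 − 1.6)/(1.6 − 0.04100) = 4845 L/s.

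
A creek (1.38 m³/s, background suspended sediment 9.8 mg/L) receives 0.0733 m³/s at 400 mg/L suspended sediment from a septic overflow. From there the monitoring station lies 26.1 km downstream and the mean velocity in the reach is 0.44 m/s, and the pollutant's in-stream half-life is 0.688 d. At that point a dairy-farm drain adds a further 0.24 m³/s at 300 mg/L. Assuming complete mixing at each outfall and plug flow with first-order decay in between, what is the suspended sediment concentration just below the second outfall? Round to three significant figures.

55.2 mg/L

Conservation of mass: C = (1.380·9.800 + 0.07330·400.0) / 1.453 = 42.84/1.453 = 29.48 mg/L; combined flow 1.453 m³/s.
Travel time t = 26.1·1000 / 0.44 = 59320 s = 16.48 h.
Half-life 0.688 d → k = ln 2 / 0.688 = 1.007 d⁻¹.
First-order decay: C = 29.48·exp(−k·t) = 29.48·0.5007 = 14.76 mg/L.
At the second outfall, C = (1.453·14.76 + 0.2400·300.0) / (1.453 + 0.2400) = 55.19 mg/L.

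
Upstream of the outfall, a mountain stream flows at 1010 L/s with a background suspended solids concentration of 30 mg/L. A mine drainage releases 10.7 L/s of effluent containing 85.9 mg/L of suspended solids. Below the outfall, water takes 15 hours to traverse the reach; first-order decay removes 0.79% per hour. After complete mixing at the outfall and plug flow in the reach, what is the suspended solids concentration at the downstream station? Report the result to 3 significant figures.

Flow-weighted average: C = (1010·30.00 + 10.70·85.90) / 1021 = 31220/1021 = 30.59 mg/L.
0.79%/h lost → k = −ln(1 − 0.0079) = 0.007931 h⁻¹.
Applying C = C₀e^(−kt): 30.59 × 0.8878 = 27.16 mg/L.

27.2 mg/L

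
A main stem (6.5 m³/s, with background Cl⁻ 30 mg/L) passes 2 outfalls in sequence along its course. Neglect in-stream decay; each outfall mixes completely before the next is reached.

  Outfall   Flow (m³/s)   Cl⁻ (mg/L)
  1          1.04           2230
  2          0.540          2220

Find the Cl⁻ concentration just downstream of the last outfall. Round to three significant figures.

After outfall 1: Q = 6.500 + 1.040 = 7.540 m³/s; C = (6.500·30.00 + 1.040·2230)/7.540 = 333.4 mg/L.
After outfall 2: Q = 7.540 + 0.5400 = 8.080 m³/s; C = (7.540·333.4 + 0.5400·2220)/8.080 = 459.5 mg/L.

460 mg/L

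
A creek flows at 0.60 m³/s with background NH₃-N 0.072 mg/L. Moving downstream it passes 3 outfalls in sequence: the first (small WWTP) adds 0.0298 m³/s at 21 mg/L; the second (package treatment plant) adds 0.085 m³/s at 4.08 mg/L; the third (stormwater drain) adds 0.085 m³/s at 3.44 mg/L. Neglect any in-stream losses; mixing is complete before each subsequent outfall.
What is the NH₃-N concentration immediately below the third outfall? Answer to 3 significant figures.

Outfall 1: combined Q = 0.6298 m³/s; C = (0.6000·0.07200 + 0.02980·21.00)/0.6298 = 1.062 mg/L.
Outfall 2: combined Q = 0.7148 m³/s; C = (0.6298·1.062 + 0.08500·4.080)/0.7148 = 1.421 mg/L.
Outfall 3: combined Q = 0.7998 m³/s; C = (0.7148·1.421 + 0.08500·3.440)/0.7998 = 1.636 mg/L.

1.64 mg/L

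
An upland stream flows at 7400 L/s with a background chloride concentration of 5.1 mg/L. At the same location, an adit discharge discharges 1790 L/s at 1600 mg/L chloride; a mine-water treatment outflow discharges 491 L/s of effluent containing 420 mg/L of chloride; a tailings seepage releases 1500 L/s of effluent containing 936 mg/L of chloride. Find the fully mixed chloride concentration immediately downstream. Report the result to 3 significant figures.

404 mg/L

Flow-weighted average: C = (7400·5.100 + 1790·1600 + 491.0·420.0 + 1500·936.0) / 11180 = 4512000/11180 = 403.5 mg/L.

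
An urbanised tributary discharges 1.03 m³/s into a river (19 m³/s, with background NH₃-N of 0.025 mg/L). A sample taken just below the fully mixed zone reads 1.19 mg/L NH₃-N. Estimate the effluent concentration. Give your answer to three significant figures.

Mass balance: 19.00·0.02500 + 1.030·Cₑ = 20.03·1.190
→ Cₑ = (20.03·1.190 − 19.00·0.02500) / 1.030 = 22.68 mg/L.

22.7 mg/L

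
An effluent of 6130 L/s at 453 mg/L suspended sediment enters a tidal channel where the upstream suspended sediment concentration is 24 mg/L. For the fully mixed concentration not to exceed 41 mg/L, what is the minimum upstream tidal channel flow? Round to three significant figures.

Set C_mix = 41: (Q·24.00 + 6130·453.0) / (Q + 6130) = 41
→ Q = 6130·(453.0 − 41)/(41 − 24.00) = 148600 L/s.

149000 L/s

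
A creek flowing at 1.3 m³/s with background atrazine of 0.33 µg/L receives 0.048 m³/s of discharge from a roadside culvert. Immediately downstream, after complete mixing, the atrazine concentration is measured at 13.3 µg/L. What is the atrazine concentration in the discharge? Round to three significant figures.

365 µg/L

Mass balance: 1.300·0.3300 + 0.04800·Cₑ = 1.348·13.30
→ Cₑ = (1.348·13.30 − 1.300·0.3300) / 0.04800 = 364.6 µg/L.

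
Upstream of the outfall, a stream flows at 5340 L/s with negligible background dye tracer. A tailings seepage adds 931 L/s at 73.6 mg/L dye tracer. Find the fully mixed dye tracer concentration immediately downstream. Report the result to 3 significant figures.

10.9 mg/L

Mixed concentration C = ΣQC/ΣQ = (5340·0 + 931.0·73.60) / 6271 = 68520/6271 = 10.93 mg/L.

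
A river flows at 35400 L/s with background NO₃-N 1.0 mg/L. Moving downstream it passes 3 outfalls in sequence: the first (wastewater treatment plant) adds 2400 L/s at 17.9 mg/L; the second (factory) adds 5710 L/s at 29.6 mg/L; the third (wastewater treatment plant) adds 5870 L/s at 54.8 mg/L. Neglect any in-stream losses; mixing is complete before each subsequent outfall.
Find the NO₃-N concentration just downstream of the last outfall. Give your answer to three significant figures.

11.5 mg/L

Outfall 1: combined Q = 37800 L/s; C = (35400·1.000 + 2400·17.90)/37800 = 2.073 mg/L.
Outfall 2: combined Q = 43510 L/s; C = (37800·2.073 + 5710·29.60)/43510 = 5.685 mg/L.
Outfall 3: combined Q = 49380 L/s; C = (43510·5.685 + 5870·54.80)/49380 = 11.52 mg/L.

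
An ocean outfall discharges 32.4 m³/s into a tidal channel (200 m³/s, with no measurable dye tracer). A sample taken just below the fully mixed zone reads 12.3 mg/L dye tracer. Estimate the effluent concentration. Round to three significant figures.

88.2 mg/L

Mass balance: 200.0·0 + 32.40·Cₑ = 232.4·12.30
→ Cₑ = (232.4·12.30 − 200.0·0) / 32.40 = 88.23 mg/L.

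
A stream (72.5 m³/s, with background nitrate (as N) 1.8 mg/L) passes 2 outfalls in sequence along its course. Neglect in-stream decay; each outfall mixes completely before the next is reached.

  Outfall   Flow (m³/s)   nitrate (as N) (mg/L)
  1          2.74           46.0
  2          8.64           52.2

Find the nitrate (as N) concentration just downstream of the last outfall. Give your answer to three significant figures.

Below outfall 1: Q → 75.24 m³/s, C = (72.50·1.800 + 2.740·46.00)/75.24 = 3.410 mg/L.
Below outfall 2: Q → 83.88 m³/s, C = (75.24·3.410 + 8.640·52.20)/83.88 = 8.435 mg/L.

8.44 mg/L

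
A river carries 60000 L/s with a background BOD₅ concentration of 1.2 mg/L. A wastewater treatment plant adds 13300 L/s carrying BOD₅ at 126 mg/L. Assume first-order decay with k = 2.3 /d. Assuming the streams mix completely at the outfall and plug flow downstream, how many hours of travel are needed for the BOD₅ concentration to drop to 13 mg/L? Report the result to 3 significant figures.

6.33 h

After mixing, C = (60000·1.200 + 13300·126.0) / 73300 = 1748000/73300 = 23.84 mg/L.
23.84·exp(−k·t) = 13 → t = ln(23.84/13)/k = 22790 s = 6.330 h.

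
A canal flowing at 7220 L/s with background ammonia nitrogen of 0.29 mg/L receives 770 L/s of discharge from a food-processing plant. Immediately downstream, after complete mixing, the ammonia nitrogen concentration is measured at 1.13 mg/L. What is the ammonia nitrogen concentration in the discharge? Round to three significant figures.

9.01 mg/L

Mass balance: 7220·0.2900 + 770.0·Cₑ = 7990·1.130
→ Cₑ = (7990·1.130 − 7220·0.2900) / 770.0 = 9.006 mg/L.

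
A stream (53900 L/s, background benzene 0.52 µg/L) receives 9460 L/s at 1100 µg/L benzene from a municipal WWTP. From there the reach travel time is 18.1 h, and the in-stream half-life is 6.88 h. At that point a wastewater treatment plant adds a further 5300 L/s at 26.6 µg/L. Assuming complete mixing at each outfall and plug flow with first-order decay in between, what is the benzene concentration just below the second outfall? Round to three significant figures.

26.6 µg/L

Conservation of mass: C = (53900·0.5200 + 9460·1100) / 63360 = 10430000/63360 = 164.7 µg/L; combined flow 63360 L/s.
Half-life 6.88 h → k = ln 2 / 6.88 = 0.1007 h⁻¹ = 2.418 d⁻¹.
Decay over the reach: 164.7·exp(−kt) = 164.7·0.1615 = 26.59 µg/L.
At the second outfall, C = (63360·26.59 + 5300·26.60) / (63360 + 5300) = 26.59 µg/L.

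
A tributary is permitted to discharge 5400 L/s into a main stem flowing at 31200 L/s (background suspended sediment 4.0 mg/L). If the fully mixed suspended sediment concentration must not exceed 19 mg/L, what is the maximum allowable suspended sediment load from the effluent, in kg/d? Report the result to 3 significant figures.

49300 kg/d

Mass balance at the limit: 31200·4.000 + 5400·Cₑ = 36600·19 → Cₑ = 105.7 mg/L.
5400 L/s = 5.400 m³/s. Load = 5.400 m³/s × 105.7 g/m³ × 86 400 s/d = 49300 kg/d.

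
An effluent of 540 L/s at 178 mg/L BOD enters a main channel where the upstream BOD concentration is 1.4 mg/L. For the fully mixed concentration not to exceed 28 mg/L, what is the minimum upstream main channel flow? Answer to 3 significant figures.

3050 L/s

Set C_mix = 28: (Q·1.400 + 540.0·178.0) / (Q + 540.0) = 28
→ Q = 540.0·(178.0 − 28)/(28 − 1.400) = 3045 L/s.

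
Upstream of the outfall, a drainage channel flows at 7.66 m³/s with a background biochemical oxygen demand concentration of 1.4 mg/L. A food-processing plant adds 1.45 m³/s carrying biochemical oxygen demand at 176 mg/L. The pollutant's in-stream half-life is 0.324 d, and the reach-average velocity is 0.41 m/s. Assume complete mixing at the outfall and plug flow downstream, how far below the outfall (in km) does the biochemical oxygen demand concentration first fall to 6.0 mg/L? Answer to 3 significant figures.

26.2 km

Mixed concentration C = ΣQC/ΣQ = (7.660·1.400 + 1.450·176.0) / 9.110 = 265.9/9.110 = 29.19 mg/L.
Half-life 0.324 d → k = ln 2 / 0.324 = 2.139 d⁻¹.
Set 29.19·exp(−k·t) = 6.0 → t = ln(29.19/6.0)/k = 63890 s = 17.75 h.
Distance = v·t = 0.41·63890 = 26200 m = 26.20 km.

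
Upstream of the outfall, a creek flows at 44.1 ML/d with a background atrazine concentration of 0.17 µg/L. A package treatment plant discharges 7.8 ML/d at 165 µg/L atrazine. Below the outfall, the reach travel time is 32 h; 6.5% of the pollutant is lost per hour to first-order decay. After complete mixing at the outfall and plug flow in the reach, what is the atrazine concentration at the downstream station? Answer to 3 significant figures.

2.90 µg/L

After mixing, C = (44.10·0.1700 + 7.800·165.0) / 51.90 = 1294/51.90 = 24.94 µg/L.
6.5%/h lost → k = −ln(1 − 0.065) = 0.06721 h⁻¹.
After decay, C = 24.94 × e^(−kt) = 24.94 × 0.1164 = 2.903 µg/L.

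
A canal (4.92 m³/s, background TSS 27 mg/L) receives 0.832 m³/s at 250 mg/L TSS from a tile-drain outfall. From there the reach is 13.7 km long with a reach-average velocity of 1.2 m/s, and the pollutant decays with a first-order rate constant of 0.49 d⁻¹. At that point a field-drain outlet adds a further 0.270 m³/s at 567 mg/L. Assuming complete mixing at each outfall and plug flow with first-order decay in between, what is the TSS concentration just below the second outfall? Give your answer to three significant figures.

Mixed concentration C = ΣQC/ΣQ = (4.920·27.00 + 0.8320·250.0) / 5.752 = 340.8/5.752 = 59.26 mg/L; combined flow 5.752 m³/s.
Travel time t = 13.7·1000 / 1.2 = 11420 s = 3.171 h.
After decay, C = 59.26 × e^(−kt) = 59.26 × 0.9373 = 55.54 mg/L.
At the second outfall, C = (5.752·55.54 + 0.2700·567.0) / (5.752 + 0.2700) = 78.47 mg/L.

78.5 mg/L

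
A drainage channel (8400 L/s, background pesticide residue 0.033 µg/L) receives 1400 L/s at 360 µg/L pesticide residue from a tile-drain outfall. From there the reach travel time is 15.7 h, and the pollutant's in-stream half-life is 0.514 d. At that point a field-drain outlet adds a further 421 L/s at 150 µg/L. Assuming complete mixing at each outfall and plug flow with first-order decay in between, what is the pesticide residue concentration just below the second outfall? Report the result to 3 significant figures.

26.6 µg/L

After mixing, C = (8400·0.03300 + 1400·360.0) / 9800 = 504300/9800 = 51.46 µg/L; combined flow 9800 L/s.
Half-life 0.514 d → k = ln 2 / 0.514 = 1.349 d⁻¹.
First-order decay: C = 51.46·exp(−k·t) = 51.46·0.4139 = 21.30 µg/L.
At the second outfall, C = (9800·21.30 + 421.0·150.0) / (9800 + 421.0) = 26.60 µg/L.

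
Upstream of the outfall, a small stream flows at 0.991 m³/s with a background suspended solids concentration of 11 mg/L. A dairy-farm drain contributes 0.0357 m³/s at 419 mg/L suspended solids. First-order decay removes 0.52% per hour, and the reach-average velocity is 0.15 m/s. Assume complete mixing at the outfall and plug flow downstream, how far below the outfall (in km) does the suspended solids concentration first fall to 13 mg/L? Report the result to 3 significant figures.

68.5 km

Mixed concentration C = ΣQC/ΣQ = (0.9910·11.00 + 0.03570·419.0) / 1.027 = 25.86/1.027 = 25.19 mg/L.
0.52%/h lost → k = −ln(1 − 0.0052) = 0.005214 h⁻¹.
Set 25.19·exp(−k·t) = 13 → t = ln(25.19/13)/k = 456700 s = 126.9 h.
Distance = v·t = 0.15·456700 = 68500 m = 68.50 km.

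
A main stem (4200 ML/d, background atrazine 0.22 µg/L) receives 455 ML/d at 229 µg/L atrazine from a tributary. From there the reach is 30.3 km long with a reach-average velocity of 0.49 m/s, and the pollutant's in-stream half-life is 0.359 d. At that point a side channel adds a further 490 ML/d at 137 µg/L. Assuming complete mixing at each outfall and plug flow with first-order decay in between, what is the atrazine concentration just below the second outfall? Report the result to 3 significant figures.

18.2 µg/L

Flow-weighted average: C = (4200·0.2200 + 455.0·229.0) / 4655 = 105100/4655 = 22.58 µg/L; combined flow 4655 ML/d.
Travel time t = 30.3·1000 / 0.49 = 61840 s = 17.18 h.
Half-life 0.359 d → k = ln 2 / 0.359 = 1.931 d⁻¹.
Applying C = C₀e^(−kt): 22.58 × 0.2511 = 5.671 µg/L.
Second outfall: C = (4655·5.671 + 490.0·137.0)/5145 = 18.18 µg/L.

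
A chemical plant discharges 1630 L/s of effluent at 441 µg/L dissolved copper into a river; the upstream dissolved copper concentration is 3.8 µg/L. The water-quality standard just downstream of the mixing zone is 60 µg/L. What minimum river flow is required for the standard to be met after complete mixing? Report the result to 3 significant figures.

11100 L/s

Set C_mix = 60: (Q·3.800 + 1630·441.0) / (Q + 1630) = 60
→ Q = 1630·(441.0 − 60)/(60 − 3.800) = 11050 L/s.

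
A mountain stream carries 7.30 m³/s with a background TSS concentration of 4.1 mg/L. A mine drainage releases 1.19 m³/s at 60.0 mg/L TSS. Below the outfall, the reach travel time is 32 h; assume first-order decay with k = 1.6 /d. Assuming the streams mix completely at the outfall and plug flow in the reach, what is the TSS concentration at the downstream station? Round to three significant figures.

After mixing, C = (7.300·4.100 + 1.190·60.00) / 8.490 = 101.3/8.490 = 11.94 mg/L.
Decay over the reach: 11.94·exp(−kt) = 11.94·0.1184 = 1.414 mg/L.

1.41 mg/L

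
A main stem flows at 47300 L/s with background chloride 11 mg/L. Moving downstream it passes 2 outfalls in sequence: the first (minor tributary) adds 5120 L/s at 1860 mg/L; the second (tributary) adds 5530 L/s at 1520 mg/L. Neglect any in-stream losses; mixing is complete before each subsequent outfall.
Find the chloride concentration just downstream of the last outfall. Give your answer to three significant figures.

318 mg/L

After outfall 1: Q = 47300 + 5120 = 52420 L/s; C = (47300·11.00 + 5120·1860)/52420 = 191.6 mg/L.
After outfall 2: Q = 52420 + 5530 = 57950 L/s; C = (52420·191.6 + 5530·1520)/57950 = 318.4 mg/L.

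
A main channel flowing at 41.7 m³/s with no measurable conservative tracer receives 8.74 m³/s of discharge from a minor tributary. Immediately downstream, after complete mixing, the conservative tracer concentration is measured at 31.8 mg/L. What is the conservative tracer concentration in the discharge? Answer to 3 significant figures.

Mass balance: 41.70·0 + 8.740·Cₑ = 50.44·31.80
→ Cₑ = (50.44·31.80 − 41.70·0) / 8.740 = 183.5 mg/L.

184 mg/L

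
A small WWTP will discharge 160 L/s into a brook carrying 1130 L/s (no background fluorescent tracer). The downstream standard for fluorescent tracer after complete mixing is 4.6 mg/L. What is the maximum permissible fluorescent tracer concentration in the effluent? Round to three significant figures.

37.1 mg/L

At the limit, (Qr·Cr + Qe·Cₑ)/(Qr + Qe) = 4.6:
Cₑ = (1290·4.6 − 1130·0) / 160.0 = 37.09 mg/L.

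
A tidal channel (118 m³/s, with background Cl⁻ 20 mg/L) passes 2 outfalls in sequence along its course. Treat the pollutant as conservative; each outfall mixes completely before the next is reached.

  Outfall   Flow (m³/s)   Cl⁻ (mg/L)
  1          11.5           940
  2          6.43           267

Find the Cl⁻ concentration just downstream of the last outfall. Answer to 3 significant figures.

Outfall 1: combined Q = 129.5 m³/s; C = (118.0·20.00 + 11.50·940.0)/129.5 = 101.7 mg/L.
Outfall 2: combined Q = 135.9 m³/s; C = (129.5·101.7 + 6.430·267.0)/135.9 = 109.5 mg/L.

110 mg/L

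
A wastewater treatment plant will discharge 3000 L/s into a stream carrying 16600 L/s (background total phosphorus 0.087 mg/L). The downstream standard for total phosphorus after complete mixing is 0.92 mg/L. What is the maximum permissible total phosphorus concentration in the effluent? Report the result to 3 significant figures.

At the limit, (Qr·Cr + Qe·Cₑ)/(Qr + Qe) = 0.92:
Cₑ = (19600·0.92 − 16600·0.08700) / 3000 = 5.529 mg/L.

5.53 mg/L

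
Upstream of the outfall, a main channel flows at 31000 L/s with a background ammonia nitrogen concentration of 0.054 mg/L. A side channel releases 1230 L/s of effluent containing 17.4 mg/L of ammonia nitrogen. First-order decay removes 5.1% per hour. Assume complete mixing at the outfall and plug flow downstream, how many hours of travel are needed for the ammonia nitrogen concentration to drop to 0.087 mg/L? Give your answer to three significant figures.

40.3 h

After mixing, C = (31000·0.05400 + 1230·17.40) / 32230 = 23080/32230 = 0.7160 mg/L.
5.1%/h lost → k = −ln(1 − 0.051) = 0.05235 h⁻¹.
0.7160·exp(−k·t) = 0.087 → t = ln(0.7160/0.087)/k = 145000 s = 40.27 h.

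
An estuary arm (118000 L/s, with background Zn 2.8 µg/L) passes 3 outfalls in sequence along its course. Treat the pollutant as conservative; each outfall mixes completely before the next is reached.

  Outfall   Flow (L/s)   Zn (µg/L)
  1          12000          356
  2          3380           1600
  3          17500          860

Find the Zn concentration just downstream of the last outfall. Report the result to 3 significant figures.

Below outfall 1: Q → 130000 L/s, C = (118000·2.800 + 12000·356.0)/130000 = 35.40 µg/L.
Below outfall 2: Q → 133400 L/s, C = (130000·35.40 + 3380·1600)/133400 = 75.05 µg/L.
Below outfall 3: Q → 150900 L/s, C = (133400·75.05 + 17500·860.0)/150900 = 166.1 µg/L.

166 µg/L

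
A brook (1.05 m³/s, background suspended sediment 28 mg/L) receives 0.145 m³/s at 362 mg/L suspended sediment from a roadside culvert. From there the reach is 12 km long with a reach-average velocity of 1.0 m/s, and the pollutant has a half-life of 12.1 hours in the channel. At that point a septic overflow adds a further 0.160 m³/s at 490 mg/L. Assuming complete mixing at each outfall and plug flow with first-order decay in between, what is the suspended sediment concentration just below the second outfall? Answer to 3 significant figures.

108 mg/L

Conservation of mass: C = (1.050·28.00 + 0.1450·362.0) / 1.195 = 81.89/1.195 = 68.53 mg/L; combined flow 1.195 m³/s.
Travel time t = 12·1000 / 1.0 = 12000 s = 3.333 h.
Half-life 12.1 h → k = ln 2 / 12.1 = 0.05728 h⁻¹ = 1.375 d⁻¹.
After decay, C = 68.53 × e^(−kt) = 68.53 × 0.8262 = 56.62 mg/L.
Second outfall: C = (1.195·56.62 + 0.1600·490.0)/1.355 = 107.8 mg/L.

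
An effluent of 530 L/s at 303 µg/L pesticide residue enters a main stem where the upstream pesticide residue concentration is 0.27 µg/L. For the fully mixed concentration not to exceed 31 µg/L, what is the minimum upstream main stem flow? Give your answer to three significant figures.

Set C_mix = 31: (Q·0.2700 + 530.0·303.0) / (Q + 530.0) = 31
→ Q = 530.0·(303.0 − 31)/(31 − 0.2700) = 4691 L/s.

4690 L/s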